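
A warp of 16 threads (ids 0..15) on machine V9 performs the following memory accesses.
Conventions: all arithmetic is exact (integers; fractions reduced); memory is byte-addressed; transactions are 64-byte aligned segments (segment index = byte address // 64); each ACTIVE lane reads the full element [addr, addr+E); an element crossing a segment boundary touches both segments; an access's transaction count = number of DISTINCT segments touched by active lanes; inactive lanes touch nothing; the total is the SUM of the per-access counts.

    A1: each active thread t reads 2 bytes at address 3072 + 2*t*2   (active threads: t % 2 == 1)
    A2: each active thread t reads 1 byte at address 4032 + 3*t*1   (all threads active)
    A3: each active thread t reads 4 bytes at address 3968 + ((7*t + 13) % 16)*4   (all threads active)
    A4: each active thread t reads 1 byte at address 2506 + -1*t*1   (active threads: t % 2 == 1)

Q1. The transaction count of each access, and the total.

A1: 1 transaction
A2: 1 transaction
A3: 1 transaction
A4: 2 transactions

Answer: 1,1,1,2; total 5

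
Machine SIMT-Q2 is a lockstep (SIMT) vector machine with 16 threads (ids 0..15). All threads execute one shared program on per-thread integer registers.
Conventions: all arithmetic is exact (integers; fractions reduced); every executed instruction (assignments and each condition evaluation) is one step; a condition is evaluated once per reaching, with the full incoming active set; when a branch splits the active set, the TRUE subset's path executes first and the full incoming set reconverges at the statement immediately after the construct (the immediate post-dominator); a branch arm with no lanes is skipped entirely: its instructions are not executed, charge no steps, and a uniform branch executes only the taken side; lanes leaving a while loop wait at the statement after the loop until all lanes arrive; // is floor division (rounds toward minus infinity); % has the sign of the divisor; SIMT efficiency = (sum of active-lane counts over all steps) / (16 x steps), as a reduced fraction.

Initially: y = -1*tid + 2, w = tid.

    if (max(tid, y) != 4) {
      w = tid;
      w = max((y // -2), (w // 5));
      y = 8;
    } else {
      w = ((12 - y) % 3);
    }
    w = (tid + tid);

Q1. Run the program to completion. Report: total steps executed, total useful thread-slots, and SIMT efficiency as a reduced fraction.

Answer: 6 steps, 78 useful, 13/16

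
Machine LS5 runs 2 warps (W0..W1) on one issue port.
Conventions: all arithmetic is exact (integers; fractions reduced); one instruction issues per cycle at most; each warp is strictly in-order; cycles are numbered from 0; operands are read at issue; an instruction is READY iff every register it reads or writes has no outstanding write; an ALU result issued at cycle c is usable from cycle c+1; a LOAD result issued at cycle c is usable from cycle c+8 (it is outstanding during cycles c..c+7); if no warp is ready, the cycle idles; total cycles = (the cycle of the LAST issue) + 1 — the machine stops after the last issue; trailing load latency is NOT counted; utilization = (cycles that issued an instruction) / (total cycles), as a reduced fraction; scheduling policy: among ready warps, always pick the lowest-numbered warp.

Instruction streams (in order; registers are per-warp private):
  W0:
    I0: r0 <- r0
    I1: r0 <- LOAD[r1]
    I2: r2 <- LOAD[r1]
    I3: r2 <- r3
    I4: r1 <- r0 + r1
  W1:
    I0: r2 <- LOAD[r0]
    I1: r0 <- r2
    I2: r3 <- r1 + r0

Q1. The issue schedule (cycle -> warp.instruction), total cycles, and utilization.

cycle 0: W0.I0
cycle 1: W0.I1
cycle 2: W0.I2
cycle 3: W1.I0
cycle 4: idle
cycle 5: idle
cycle 6: idle
cycle 7: idle
cycle 8: idle
cycle 9: idle
cycle 10: W0.I3
cycle 11: W0.I4
cycle 12: W1.I1
cycle 13: W1.I2

Answer: 14 cycles, utilization 4/7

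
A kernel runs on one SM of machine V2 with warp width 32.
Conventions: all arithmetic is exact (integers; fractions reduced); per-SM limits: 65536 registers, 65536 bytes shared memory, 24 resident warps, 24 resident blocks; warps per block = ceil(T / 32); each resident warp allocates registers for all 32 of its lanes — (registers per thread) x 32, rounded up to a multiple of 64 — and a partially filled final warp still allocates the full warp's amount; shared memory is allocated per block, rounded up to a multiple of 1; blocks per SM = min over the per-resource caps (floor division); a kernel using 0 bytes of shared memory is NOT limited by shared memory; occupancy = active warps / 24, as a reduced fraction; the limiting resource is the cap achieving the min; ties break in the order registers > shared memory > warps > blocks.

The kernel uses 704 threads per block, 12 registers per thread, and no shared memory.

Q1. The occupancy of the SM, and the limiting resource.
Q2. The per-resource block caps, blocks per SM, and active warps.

Answer: occupancy 11/12, limited by warps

registers: 7 blocks
shared memory: no limit (kernel uses none)
warps: 1 block
blocks: 24 blocks

Answer: 1 block, 22 active warps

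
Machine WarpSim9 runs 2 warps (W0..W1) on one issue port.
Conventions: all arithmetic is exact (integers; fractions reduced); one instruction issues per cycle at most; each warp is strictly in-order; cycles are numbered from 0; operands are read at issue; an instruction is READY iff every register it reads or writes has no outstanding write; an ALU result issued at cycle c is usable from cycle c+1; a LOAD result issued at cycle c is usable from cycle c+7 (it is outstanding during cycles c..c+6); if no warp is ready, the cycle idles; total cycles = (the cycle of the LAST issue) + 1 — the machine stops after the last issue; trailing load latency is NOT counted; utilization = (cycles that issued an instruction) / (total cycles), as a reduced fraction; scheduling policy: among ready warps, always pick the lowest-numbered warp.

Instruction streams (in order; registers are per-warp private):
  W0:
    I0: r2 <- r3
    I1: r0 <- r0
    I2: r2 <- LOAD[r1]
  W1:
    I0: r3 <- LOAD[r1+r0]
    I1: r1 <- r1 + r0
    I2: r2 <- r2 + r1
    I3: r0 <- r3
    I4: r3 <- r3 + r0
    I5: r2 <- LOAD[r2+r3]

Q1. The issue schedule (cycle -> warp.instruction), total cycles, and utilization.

cycle 0: W0.I0
cycle 1: W0.I1
cycle 2: W0.I2
cycle 3: W1.I0
cycle 4: W1.I1
cycle 5: W1.I2
cycle 6: idle
cycle 7: idle
cycle 8: idle
cycle 9: idle
cycle 10: W1.I3
cycle 11: W1.I4
cycle 12: W1.I5

Answer: 13 cycles, utilization 9/13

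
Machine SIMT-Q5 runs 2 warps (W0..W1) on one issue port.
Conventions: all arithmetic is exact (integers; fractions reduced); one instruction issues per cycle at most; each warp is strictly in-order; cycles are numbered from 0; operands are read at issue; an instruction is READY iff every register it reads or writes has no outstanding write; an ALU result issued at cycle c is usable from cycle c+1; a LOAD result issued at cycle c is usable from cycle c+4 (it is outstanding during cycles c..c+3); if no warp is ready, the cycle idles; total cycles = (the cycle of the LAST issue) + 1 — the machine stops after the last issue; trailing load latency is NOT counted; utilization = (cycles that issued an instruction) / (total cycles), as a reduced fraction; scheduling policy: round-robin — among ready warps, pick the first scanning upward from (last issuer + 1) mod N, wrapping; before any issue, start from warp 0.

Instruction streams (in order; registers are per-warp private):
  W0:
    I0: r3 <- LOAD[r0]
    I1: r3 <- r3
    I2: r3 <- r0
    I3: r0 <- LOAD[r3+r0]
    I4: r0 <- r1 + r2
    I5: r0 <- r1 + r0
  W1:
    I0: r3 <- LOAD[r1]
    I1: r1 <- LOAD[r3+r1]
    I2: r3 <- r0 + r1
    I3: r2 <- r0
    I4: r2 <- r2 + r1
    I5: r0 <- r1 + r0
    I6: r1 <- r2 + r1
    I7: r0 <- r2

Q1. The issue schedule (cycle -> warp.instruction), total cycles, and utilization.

cycle 0: W0.I0
cycle 1: W1.I0
cycle 2: idle
cycle 3: idle
cycle 4: W0.I1
cycle 5: W1.I1
cycle 6: W0.I2
cycle 7: W0.I3
cycle 8: idle
cycle 9: W1.I2
cycle 10: W1.I3
cycle 11: W0.I4
cycle 12: W1.I4
cycle 13: W0.I5
cycle 14: W1.I5
cycle 15: W1.I6
cycle 16: W1.I7

Answer: 17 cycles, utilization 14/17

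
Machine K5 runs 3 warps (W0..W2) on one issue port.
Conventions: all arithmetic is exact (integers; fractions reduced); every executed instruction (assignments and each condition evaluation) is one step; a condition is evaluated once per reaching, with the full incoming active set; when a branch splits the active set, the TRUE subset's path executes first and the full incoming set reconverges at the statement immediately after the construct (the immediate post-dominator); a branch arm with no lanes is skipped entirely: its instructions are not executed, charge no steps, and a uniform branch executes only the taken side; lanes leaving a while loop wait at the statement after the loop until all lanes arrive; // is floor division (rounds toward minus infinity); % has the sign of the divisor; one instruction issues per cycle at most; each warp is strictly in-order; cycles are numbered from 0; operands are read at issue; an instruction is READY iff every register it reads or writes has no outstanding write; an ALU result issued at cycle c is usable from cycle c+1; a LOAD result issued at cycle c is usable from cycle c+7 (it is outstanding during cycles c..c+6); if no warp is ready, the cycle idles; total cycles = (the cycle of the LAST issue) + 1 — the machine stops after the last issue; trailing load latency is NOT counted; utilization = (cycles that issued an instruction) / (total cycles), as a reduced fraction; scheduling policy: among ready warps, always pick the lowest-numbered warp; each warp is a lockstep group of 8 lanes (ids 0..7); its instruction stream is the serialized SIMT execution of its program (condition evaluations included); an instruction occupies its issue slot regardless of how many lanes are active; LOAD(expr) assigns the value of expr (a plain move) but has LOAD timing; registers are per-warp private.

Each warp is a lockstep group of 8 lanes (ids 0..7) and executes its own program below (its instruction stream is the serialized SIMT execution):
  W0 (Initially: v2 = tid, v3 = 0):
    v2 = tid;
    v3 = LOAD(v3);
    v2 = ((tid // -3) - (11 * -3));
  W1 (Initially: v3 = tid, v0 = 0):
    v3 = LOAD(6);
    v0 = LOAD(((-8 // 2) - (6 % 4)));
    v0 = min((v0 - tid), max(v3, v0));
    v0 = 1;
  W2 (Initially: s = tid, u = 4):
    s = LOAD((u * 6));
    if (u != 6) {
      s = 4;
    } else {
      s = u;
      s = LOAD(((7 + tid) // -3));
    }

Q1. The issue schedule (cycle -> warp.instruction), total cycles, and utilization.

cycle 0: W0.I0
cycle 1: W0.I1
cycle 2: W0.I2
cycle 3: W1.I0
cycle 4: W1.I1
cycle 5: W2.I0
cycle 6: W2.I1
cycle 7: idle
cycle 8: idle
cycle 9: idle
cycle 10: idle
cycle 11: W1.I2
cycle 12: W1.I3
cycle 13: W2.I2

Answer: 14 cycles, utilization 5/7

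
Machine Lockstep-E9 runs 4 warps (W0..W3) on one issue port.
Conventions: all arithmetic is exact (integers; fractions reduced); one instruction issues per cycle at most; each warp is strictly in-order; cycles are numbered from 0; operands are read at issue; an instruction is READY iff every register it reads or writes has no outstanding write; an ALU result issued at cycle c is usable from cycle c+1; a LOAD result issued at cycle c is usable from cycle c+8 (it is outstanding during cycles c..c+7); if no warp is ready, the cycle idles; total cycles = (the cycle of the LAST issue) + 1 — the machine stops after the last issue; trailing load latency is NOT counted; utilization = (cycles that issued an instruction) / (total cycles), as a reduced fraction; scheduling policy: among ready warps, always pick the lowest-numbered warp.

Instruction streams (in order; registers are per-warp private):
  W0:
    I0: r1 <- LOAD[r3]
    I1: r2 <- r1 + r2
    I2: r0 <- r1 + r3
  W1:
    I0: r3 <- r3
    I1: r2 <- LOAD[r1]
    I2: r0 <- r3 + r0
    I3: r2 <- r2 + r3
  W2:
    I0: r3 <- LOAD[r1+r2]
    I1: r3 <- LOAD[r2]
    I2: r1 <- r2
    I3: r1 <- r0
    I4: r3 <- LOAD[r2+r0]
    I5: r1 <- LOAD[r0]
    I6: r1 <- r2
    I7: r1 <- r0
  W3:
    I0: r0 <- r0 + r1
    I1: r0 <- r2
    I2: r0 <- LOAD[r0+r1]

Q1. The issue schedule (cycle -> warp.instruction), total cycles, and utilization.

cycle 0: W0.I0
cycle 1: W1.I0
cycle 2: W1.I1
cycle 3: W1.I2
cycle 4: W2.I0
cycle 5: W3.I0
cycle 6: W3.I1
cycle 7: W3.I2
cycle 8: W0.I1
cycle 9: W0.I2
cycle 10: W1.I3
cycle 11: idle
cycle 12: W2.I1
cycle 13: W2.I2
cycle 14: W2.I3
cycle 15: idle
cycle 16: idle
cycle 17: idle
cycle 18: idle
cycle 19: idle
cycle 20: W2.I4
cycle 21: W2.I5
cycle 22: idle
cycle 23: idle
cycle 24: idle
cycle 25: idle
cycle 26: idle
cycle 27: idle
cycle 28: idle
cycle 29: W2.I6
cycle 30: W2.I7

Answer: 31 cycles, utilization 18/31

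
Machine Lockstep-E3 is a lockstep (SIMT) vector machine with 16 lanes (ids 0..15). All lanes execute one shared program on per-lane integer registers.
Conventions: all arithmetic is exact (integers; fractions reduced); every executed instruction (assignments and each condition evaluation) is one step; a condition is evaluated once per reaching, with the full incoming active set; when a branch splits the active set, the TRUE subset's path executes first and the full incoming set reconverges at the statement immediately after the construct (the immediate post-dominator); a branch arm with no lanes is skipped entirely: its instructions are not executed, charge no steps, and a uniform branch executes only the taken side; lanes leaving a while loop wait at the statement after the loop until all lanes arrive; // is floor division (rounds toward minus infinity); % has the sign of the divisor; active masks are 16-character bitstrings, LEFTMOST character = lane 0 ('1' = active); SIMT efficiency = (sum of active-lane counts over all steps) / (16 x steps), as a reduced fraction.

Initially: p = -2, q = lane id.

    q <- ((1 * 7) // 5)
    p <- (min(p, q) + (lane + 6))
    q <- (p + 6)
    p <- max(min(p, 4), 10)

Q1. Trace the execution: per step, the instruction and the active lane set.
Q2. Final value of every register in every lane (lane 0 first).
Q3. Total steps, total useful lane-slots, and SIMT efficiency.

step 0: q <- ((1 * 7) // 5)          1111111111111111
step 1: p <- (min(p, q) + (lane + 6)) 1111111111111111
step 2: q <- (p + 6)                 1111111111111111
step 3: p <- max(min(p, 4), 10)      1111111111111111

Answer: 4 steps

p: 10,10,10,10,10,10,10,10,10,10,10,10,10,10,10,10
q: 10,11,12,13,14,15,16,17,18,19,20,21,22,23,24,25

steps = 4; useful = 64; efficiency = 64/64 = 1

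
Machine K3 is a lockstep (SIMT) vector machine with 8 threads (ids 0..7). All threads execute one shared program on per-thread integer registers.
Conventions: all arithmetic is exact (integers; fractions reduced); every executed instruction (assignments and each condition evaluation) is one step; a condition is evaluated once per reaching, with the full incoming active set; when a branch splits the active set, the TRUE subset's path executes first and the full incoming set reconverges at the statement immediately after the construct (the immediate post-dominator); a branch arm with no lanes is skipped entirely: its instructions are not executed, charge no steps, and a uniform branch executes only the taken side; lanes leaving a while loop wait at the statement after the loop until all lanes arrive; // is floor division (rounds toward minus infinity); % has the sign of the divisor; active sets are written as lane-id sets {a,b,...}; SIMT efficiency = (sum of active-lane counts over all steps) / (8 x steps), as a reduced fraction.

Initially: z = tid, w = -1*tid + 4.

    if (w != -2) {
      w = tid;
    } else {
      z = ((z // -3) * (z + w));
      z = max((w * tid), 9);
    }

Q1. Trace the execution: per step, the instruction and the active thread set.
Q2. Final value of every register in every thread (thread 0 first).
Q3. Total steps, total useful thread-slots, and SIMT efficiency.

step 0: eval (w != -2)               {0,1,2,3,4,5,6,7}
step 1: w <- tid                     {0,1,2,3,4,5,7}
step 2: z <- ((z // -3) * (z + w))   {6}
step 3: z <- max((w * tid), 9)       {6}

Answer: 4 steps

z: 0,1,2,3,4,5,9,7
w: 0,1,2,3,4,5,-2,7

steps = 4; useful = 17; efficiency = 17/32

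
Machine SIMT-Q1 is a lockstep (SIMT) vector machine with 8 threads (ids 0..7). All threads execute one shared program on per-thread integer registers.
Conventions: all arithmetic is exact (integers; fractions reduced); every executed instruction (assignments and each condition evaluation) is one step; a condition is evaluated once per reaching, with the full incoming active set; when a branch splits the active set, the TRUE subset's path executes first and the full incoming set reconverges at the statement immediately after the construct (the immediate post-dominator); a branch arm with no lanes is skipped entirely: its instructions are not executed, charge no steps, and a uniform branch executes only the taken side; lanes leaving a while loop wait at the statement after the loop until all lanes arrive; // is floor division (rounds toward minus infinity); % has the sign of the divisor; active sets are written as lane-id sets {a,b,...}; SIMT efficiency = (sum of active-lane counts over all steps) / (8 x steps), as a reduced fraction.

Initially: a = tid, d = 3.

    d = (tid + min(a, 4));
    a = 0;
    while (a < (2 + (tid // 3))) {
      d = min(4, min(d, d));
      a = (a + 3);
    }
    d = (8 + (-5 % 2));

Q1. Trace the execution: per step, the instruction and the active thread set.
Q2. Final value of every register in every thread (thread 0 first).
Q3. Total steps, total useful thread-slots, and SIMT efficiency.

step 0: d <- (tid + min(a, 4))       {0,1,2,3,4,5,6,7}
step 1: a <- 0                       {0,1,2,3,4,5,6,7}
step 2: eval (a < (2 + (tid // 3)))  {0,1,2,3,4,5,6,7}
step 3: d <- min(4, min(d, d))       {0,1,2,3,4,5,6,7}
step 4: a <- (a + 3)                 {0,1,2,3,4,5,6,7}
step 5: eval (a < (2 + (tid // 3)))  {0,1,2,3,4,5,6,7}
step 6: d <- min(4, min(d, d))       {6,7}
step 7: a <- (a + 3)                 {6,7}
step 8: eval (a < (2 + (tid // 3)))  {6,7}
step 9: d <- (8 + (-5 % 2))          {0,1,2,3,4,5,6,7}

Answer: 10 steps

a: 3,3,3,3,3,3,6,6
d: 9,9,9,9,9,9,9,9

steps = 10; useful = 62; efficiency = 62/80 = 31/40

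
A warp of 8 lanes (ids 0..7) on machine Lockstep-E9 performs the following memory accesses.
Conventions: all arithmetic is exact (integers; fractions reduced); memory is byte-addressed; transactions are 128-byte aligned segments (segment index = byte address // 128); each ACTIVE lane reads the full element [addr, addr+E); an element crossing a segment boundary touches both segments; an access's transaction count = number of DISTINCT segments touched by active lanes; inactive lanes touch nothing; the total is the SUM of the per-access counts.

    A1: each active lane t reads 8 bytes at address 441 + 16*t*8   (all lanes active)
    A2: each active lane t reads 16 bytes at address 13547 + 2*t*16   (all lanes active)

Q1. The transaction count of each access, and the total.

A1: 8 transactions
A2: 3 transactions

Answer: 8,3; total 11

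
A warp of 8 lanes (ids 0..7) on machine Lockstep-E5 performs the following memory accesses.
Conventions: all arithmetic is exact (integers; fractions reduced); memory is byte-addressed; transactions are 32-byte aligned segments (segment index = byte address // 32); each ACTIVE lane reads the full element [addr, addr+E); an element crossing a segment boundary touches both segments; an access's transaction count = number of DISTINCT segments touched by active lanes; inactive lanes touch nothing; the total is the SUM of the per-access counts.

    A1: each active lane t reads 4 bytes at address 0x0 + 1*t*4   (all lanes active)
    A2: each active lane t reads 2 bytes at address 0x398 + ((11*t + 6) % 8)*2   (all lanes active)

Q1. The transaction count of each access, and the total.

A1: 1 transaction
A2: 2 transactions

Answer: 1,2; total 3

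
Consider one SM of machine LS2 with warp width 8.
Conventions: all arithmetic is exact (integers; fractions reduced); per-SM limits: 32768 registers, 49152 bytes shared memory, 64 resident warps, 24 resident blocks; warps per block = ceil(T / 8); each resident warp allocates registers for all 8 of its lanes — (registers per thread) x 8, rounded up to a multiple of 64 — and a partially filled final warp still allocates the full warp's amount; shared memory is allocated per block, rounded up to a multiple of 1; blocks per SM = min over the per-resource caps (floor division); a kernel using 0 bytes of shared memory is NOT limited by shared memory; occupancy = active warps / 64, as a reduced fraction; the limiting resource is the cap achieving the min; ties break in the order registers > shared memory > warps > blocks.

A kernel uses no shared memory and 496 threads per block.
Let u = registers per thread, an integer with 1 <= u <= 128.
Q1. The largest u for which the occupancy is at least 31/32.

Answer: u = 64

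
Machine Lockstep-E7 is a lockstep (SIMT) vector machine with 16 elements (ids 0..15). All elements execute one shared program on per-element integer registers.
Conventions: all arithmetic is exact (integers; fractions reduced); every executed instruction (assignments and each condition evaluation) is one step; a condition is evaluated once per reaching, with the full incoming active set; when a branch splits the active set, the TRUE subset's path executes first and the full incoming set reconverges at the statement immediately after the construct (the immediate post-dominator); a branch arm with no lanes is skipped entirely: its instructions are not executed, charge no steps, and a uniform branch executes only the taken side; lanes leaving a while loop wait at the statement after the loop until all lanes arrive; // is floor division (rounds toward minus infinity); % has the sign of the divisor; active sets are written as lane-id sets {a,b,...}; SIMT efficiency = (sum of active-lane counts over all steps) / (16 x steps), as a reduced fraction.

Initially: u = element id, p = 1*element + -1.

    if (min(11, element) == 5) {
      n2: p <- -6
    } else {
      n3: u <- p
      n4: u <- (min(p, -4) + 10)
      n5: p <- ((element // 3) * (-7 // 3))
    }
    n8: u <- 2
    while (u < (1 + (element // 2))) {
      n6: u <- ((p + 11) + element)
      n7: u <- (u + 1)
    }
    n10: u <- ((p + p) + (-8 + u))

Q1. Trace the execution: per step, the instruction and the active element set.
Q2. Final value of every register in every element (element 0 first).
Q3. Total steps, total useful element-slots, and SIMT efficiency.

step 0: eval (min(11, element) == 5) {0,1,2,3,4,5,6,7,8,9,10,11,12,13,14,15}
step 1: p <- -6                      {5}
step 2: u <- p                       {0,1,2,3,4,6,7,8,9,10,11,12,13,14,15}
step 3: u <- (min(p, -4) + 10)       {0,1,2,3,4,6,7,8,9,10,11,12,13,14,15}
step 4: p <- ((element // 3) * (-7 // 3)) {0,1,2,3,4,6,7,8,9,10,11,12,13,14,15}
step 5: u <- 2                       {0,1,2,3,4,5,6,7,8,9,10,11,12,13,14,15}
step 6: eval (u < (1 + (element // 2))) {0,1,2,3,4,5,6,7,8,9,10,11,12,13,14,15}
step 7: u <- ((p + 11) + element)    {4,5,6,7,8,9,10,11,12,13,14,15}
step 8: u <- (u + 1)                 {4,5,6,7,8,9,10,11,12,13,14,15}
step 9: eval (u < (1 + (element // 2))) {4,5,6,7,8,9,10,11,12,13,14,15}
step 10: u <- ((p + p) + (-8 + u))    {0,1,2,3,4,5,6,7,8,9,10,11,12,13,14,15}

Answer: 11 steps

u: -6,-6,-6,-12,-1,-9,-8,-7,-6,-14,-13,-12,-20,-19,-18,-26
p: 0,0,0,-3,-3,-6,-6,-6,-6,-9,-9,-9,-12,-12,-12,-15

steps = 11; useful = 146; efficiency = 146/176 = 73/88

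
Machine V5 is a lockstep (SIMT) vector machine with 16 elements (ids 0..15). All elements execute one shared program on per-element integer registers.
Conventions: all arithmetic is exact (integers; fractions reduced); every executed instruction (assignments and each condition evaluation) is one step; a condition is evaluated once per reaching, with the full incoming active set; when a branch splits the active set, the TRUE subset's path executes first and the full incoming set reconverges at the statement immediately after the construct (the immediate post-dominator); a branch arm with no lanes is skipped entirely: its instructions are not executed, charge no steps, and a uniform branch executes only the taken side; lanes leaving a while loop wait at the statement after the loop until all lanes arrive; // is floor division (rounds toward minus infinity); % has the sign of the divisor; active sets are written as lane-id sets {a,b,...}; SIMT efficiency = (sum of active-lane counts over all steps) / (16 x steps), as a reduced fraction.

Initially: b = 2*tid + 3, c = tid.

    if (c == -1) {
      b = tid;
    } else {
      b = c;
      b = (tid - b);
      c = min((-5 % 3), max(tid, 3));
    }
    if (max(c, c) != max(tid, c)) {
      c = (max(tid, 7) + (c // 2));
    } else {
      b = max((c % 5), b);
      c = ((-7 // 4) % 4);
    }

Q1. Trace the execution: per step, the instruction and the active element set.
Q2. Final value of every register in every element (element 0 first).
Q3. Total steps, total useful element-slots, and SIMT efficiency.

step 0: eval (c == -1)               {0,1,2,3,4,5,6,7,8,9,10,11,12,13,14,15}
step 1: b <- c                       {0,1,2,3,4,5,6,7,8,9,10,11,12,13,14,15}
step 2: b <- (tid - b)               {0,1,2,3,4,5,6,7,8,9,10,11,12,13,14,15}
step 3: c <- min((-5 % 3), max(tid, 3)) {0,1,2,3,4,5,6,7,8,9,10,11,12,13,14,15}
step 4: eval (max(c, c) != max(tid, c)) {0,1,2,3,4,5,6,7,8,9,10,11,12,13,14,15}
step 5: c <- (max(tid, 7) + (c // 2)) {2,3,4,5,6,7,8,9,10,11,12,13,14,15}
step 6: b <- max((c % 5), b)         {0,1}
step 7: c <- ((-7 // 4) % 4)         {0,1}

Answer: 8 steps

b: 1,1,0,0,0,0,0,0,0,0,0,0,0,0,0,0
c: 2,2,7,7,7,7,7,7,8,9,10,11,12,13,14,15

steps = 8; useful = 98; efficiency = 98/128 = 49/64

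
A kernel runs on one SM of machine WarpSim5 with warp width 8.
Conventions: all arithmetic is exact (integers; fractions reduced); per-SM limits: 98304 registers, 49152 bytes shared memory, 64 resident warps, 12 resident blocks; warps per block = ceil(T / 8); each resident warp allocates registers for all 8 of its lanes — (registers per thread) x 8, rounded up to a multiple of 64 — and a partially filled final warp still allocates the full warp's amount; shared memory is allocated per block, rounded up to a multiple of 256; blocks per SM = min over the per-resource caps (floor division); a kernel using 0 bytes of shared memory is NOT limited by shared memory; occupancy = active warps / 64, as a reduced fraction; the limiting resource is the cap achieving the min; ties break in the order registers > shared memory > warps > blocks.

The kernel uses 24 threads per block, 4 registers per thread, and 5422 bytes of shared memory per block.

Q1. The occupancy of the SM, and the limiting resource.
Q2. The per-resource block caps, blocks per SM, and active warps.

Answer: occupancy 3/8, limited by shared memory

registers: 512 blocks
shared memory: 8 blocks
warps: 21 blocks
blocks: 12 blocks

Answer: 8 blocks, 24 active warps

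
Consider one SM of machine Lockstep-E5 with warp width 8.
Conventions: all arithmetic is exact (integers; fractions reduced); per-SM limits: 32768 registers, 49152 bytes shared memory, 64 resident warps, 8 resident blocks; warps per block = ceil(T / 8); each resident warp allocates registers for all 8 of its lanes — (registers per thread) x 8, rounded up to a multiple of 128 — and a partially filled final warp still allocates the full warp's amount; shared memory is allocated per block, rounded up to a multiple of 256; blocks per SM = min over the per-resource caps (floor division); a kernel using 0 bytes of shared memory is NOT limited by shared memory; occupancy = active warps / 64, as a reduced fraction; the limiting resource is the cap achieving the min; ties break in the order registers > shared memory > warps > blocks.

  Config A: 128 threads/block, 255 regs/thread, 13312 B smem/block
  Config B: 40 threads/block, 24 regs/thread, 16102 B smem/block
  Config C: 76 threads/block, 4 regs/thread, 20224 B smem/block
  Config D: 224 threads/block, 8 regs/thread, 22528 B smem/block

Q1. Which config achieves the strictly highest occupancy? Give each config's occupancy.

occupancies: A 1/4, B 15/64, C 5/16, D 7/8

Answer: D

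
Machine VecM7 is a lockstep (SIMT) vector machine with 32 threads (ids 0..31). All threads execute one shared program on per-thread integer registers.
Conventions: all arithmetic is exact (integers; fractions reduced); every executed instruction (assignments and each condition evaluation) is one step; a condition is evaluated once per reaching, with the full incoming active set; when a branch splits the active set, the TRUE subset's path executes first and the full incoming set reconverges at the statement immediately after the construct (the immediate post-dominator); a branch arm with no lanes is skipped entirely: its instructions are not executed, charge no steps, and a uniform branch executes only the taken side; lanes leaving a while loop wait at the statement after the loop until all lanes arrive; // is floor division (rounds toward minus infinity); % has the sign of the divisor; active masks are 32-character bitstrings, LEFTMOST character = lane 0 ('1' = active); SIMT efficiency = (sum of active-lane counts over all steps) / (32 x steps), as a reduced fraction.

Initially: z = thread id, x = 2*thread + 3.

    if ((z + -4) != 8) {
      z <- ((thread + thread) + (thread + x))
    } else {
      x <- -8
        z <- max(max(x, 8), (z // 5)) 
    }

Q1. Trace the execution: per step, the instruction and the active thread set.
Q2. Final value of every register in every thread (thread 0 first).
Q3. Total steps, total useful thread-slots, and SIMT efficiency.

step 0: eval ((z + -4) != 8)         11111111111111111111111111111111
step 1: z <- ((thread + thread) + (thread + x)) 11111111111101111111111111111111
step 2: x <- -8                      00000000000010000000000000000000
step 3: z <- max(max(x, 8), (z // 5)) 00000000000010000000000000000000

Answer: 4 steps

z: 3,8,13,18,23,28,33,38,43,48,53,58,8,68,73,78,83,88,93,98,103,108,113,118,123,128,133,138,143,148,153,158
x: 3,5,7,9,11,13,15,17,19,21,23,25,-8,29,31,33,35,37,39,41,43,45,47,49,51,53,55,57,59,61,63,65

steps = 4; useful = 65; efficiency = 65/128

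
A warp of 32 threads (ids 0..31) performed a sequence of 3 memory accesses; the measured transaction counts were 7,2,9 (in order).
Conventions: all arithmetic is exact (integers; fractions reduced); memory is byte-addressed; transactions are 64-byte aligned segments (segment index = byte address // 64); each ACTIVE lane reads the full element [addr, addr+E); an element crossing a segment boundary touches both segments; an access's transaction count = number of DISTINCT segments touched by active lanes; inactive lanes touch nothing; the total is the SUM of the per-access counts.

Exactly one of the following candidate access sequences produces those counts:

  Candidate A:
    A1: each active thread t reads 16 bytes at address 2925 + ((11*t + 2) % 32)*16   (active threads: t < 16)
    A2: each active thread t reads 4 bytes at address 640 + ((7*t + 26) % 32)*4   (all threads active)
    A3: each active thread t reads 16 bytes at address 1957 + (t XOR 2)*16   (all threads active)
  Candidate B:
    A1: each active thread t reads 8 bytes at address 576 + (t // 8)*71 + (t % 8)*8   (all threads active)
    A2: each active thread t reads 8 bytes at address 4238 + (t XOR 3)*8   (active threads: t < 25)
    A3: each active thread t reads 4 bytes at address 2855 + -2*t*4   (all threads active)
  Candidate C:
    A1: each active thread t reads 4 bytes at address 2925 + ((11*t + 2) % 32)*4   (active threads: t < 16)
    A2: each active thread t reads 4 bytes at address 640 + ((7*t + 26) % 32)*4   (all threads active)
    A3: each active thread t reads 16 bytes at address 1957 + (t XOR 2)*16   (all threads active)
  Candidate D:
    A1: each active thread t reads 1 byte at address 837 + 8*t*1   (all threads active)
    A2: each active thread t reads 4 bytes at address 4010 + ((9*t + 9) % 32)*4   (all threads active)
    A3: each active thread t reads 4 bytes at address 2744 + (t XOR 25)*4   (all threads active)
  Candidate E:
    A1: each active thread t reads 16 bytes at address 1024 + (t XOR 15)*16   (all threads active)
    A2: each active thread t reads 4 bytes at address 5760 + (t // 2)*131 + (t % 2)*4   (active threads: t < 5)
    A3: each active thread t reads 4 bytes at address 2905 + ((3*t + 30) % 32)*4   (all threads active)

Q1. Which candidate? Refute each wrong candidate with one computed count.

B: A1 gives 5 transactions, not 7
C: A1 gives 3 transactions, not 7
D: A1 gives 4 transactions, not 7
E: A1 gives 8 transactions, not 7
A: all counts match (7,2,9)

Answer: A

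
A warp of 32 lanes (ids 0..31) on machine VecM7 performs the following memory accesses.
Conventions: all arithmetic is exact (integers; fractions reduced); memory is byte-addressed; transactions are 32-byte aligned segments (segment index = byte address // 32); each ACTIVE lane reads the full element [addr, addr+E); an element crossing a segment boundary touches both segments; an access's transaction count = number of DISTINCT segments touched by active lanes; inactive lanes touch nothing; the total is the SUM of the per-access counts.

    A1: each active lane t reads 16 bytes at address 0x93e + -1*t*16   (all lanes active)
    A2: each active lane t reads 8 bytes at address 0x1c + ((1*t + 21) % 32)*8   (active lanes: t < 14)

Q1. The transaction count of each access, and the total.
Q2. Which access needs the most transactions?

A1: 17 transactions
A2: 5 transactions

Answer: 17,5; total 22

Answer: A1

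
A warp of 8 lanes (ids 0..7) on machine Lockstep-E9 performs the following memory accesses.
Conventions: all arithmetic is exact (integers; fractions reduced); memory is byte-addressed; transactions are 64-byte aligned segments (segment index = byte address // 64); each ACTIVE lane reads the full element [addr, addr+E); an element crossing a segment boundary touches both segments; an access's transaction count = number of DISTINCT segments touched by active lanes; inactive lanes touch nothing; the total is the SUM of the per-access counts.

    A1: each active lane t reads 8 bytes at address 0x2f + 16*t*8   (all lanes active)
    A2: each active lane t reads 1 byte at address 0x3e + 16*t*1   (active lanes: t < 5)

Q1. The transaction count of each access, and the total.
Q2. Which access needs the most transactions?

A1: 8 transactions
A2: 2 transactions

Answer: 8,2; total 10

Answer: A1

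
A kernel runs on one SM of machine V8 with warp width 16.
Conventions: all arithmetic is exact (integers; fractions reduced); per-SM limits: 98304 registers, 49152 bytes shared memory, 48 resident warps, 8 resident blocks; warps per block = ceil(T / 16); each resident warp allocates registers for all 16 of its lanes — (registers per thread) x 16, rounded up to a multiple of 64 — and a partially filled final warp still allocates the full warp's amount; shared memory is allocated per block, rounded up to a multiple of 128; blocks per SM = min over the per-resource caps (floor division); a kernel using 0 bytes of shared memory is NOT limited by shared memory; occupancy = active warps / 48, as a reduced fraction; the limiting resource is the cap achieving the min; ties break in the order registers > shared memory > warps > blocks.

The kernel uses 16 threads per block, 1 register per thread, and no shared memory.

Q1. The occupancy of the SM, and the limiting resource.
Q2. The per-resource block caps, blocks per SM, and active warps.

Answer: occupancy 1/6, limited by blocks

registers: 1536 blocks
shared memory: no limit (kernel uses none)
warps: 48 blocks
blocks: 8 blocks

Answer: 8 blocks, 8 active warps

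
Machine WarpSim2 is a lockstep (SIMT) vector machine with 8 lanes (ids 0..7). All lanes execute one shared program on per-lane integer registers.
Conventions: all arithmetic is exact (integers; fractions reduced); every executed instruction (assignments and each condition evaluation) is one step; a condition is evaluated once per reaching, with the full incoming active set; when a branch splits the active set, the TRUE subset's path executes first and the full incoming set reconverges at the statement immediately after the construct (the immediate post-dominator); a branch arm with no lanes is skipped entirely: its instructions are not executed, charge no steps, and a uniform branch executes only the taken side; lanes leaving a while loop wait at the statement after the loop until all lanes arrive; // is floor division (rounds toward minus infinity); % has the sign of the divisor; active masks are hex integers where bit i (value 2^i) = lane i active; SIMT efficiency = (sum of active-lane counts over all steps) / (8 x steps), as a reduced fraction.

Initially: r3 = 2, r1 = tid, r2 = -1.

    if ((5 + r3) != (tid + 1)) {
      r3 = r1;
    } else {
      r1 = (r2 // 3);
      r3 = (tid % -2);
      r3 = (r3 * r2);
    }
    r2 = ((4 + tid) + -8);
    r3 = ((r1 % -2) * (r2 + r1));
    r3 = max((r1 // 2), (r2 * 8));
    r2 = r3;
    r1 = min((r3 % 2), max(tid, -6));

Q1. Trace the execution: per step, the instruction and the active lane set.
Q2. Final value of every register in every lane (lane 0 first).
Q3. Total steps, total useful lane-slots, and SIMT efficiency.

step 0: eval ((5 + r3) != (tid + 1)) 0xff
step 1: r3 <- r1                     0xbf
step 2: r1 <- (r2 // 3)              0x40
step 3: r3 <- (tid % -2)             0x40
step 4: r3 <- (r3 * r2)              0x40
step 5: r2 <- ((4 + tid) + -8)       0xff
step 6: r3 <- ((r1 % -2) * (r2 + r1)) 0xff
step 7: r3 <- max((r1 // 2), (r2 * 8)) 0xff
step 8: r2 <- r3                     0xff
step 9: r1 <- min((r3 % 2), max(tid, -6)) 0xff

Answer: 10 steps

r3: 0,0,1,1,2,8,16,24
r1: 0,0,1,1,0,0,0,0
r2: 0,0,1,1,2,8,16,24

steps = 10; useful = 58; efficiency = 58/80 = 29/40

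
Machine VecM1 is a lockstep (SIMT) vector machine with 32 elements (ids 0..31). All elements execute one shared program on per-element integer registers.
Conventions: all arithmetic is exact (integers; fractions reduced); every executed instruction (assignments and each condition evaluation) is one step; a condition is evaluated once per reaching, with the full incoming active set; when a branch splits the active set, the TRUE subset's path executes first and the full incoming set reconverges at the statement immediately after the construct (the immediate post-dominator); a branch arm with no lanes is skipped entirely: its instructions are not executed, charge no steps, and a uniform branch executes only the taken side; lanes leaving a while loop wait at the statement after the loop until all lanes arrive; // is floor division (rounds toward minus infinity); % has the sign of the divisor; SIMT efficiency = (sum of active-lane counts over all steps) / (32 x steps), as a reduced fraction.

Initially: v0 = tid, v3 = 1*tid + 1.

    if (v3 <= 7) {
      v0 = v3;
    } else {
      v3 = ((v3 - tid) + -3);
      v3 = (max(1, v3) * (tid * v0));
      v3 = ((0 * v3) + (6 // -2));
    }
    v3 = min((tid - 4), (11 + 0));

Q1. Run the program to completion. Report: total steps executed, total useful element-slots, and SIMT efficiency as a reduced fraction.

Answer: 6 steps, 146 useful, 73/96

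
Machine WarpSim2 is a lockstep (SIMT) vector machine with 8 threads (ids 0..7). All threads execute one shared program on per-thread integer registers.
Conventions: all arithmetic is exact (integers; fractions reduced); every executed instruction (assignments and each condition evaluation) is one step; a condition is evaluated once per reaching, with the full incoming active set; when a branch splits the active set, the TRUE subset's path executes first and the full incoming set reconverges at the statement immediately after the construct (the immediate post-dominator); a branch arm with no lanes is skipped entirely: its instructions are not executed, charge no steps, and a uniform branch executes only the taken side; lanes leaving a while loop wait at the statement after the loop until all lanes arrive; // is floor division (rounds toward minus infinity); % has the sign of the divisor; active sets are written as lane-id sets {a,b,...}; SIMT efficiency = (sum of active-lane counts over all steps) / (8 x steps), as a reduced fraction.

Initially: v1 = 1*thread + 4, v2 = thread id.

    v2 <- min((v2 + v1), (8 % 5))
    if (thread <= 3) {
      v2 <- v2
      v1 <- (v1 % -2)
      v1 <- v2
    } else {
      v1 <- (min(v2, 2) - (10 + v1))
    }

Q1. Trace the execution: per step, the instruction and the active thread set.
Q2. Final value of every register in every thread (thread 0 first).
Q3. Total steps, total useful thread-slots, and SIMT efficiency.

step 0: v2 <- min((v2 + v1), (8 % 5)) {0,1,2,3,4,5,6,7}
step 1: eval (thread <= 3)           {0,1,2,3,4,5,6,7}
step 2: v2 <- v2                     {0,1,2,3}
step 3: v1 <- (v1 % -2)              {0,1,2,3}
step 4: v1 <- v2                     {0,1,2,3}
step 5: v1 <- (min(v2, 2) - (10 + v1)) {4,5,6,7}

Answer: 6 steps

v1: 3,3,3,3,-16,-17,-18,-19
v2: 3,3,3,3,3,3,3,3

steps = 6; useful = 32; efficiency = 32/48 = 2/3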